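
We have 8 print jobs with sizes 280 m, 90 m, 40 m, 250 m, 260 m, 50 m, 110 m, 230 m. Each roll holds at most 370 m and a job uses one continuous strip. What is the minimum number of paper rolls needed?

4

Total = 280 + 260 + 250 + 230 + 110 + 90 + 50 + 40 = 1310 m.
Lower bound: ⌈1310/370⌉ = 4 paper rolls.
A packing using 4 paper rolls:
  roll 1: 280 + 90 = 370
  roll 2: 260 + 110 = 370
  roll 3: 250 + 50 + 40 = 340
  roll 4: 230 = 230
This matches the lower bound, so 4 is optimal.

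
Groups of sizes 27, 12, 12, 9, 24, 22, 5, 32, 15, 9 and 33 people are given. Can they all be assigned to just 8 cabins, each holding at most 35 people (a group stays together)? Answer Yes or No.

A valid assignment using 7 cabins:
  cabin 1: 33 = 33
  cabin 2: 32 = 32
  cabin 3: 27 + 5 = 32
  cabin 4: 24 + 9 = 33
  cabin 5: 22 + 12 = 34
  cabin 6: 15 + 12 = 27
  cabin 7: 9 = 9
That uses only 7 ≤ 8, so 8 cabins are enough.

Yes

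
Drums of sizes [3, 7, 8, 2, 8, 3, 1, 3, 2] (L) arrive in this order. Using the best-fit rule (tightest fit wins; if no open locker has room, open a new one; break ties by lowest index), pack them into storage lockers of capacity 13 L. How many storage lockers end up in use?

  3 → locker 1 (new)  [load 3/13]
  7 → locker 1  [load 10/13]
  8 → locker 2 (new)  [load 8/13]
  2 → locker 1  [load 12/13]
  8 → locker 3 (new)  [load 8/13]
  3 → locker 2  [load 11/13]
  1 → locker 1  [load 13/13]
  3 → locker 3  [load 11/13]
  2 → locker 2  [load 13/13]
3 storage lockers opened.

3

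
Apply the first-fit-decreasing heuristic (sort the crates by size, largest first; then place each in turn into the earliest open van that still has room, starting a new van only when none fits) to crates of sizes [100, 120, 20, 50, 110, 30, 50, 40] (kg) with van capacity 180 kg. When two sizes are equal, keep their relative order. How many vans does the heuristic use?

Sorted descending: 120, 110, 100, 50, 50, 40, 30, 20.
  120 → van 1 (new)  [load 120/180]
  110 → van 2 (new)  [load 110/180]
  100 → van 3 (new)  [load 100/180]
  50 → van 1  [load 170/180]
  50 → van 2  [load 160/180]
  40 → van 3  [load 140/180]
  30 → van 3  [load 170/180]
  20 → van 2  [load 180/180]
3 vans opened.

3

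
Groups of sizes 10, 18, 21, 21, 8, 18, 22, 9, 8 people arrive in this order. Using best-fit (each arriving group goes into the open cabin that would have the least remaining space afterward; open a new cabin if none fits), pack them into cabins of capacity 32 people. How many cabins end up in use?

  10 → cabin 1 (new)  [load 10/32]
  18 → cabin 1  [load 28/32]
  21 → cabin 2 (new)  [load 21/32]
  21 → cabin 3 (new)  [load 21/32]
  8 → cabin 2  [load 29/32]
  18 → cabin 4 (new)  [load 18/32]
  22 → cabin 5 (new)  [load 22/32]
  9 → cabin 5  [load 31/32]
  8 → cabin 3  [load 29/32]
5 cabins opened.

5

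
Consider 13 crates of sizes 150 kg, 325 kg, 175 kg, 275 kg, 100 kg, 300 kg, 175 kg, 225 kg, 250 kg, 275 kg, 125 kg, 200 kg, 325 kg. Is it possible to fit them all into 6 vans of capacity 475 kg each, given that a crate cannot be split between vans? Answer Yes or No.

Total = 2900 kg; ⌈2900/475⌉ = 7.
At least 7 vans are required, but only 6 are allowed.

No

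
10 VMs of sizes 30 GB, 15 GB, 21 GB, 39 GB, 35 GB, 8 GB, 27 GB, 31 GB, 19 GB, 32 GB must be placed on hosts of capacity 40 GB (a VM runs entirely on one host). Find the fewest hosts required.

Total = 39 + 35 + 32 + 31 + 30 + 27 + 21 + 19 + 15 + 8 = 257 GB.
Lower bound: ⌈257/40⌉ = 7 hosts.
A packing using 8 hosts:
  host 1: 39 = 39
  host 2: 35 = 35
  host 3: 32 + 8 = 40
  host 4: 31 = 31
  host 5: 30 = 30
  host 6: 27 = 27
  host 7: 21 + 19 = 40
  host 8: 15 = 15
No arrangement into 7 hosts stays within capacity, so 8 is optimal.

8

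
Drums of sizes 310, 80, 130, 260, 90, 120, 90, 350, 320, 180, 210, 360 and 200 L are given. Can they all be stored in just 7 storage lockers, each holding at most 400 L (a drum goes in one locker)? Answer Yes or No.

No

Total = 2700 L; ⌈2700/400⌉ = 7.
The bound of 7 does not rule out 7, but exhaustive search shows no assignment into 7 storage lockers of capacity 400 L exists — the minimum is 8.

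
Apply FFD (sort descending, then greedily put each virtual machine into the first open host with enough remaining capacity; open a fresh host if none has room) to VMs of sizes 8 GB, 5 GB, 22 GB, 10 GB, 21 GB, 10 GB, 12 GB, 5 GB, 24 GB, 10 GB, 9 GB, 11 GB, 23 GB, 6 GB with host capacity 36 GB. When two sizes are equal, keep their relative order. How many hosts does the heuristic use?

6

Sorted descending: 24, 23, 22, 21, 12, 11, 10, 10, 10, 9, 8, 6, 5, 5.
  24 → host 1 (new)  [load 24/36]
  23 → host 2 (new)  [load 23/36]
  22 → host 3 (new)  [load 22/36]
  21 → host 4 (new)  [load 21/36]
  12 → host 1  [load 36/36]
  11 → host 2  [load 34/36]
  10 → host 3  [load 32/36]
  10 → host 4  [load 31/36]
  10 → host 5 (new)  [load 10/36]
  9 → host 5  [load 19/36]
  8 → host 5  [load 27/36]
  6 → host 5  [load 33/36]
  5 → host 4  [load 36/36]
  5 → host 6 (new)  [load 5/36]
6 hosts opened.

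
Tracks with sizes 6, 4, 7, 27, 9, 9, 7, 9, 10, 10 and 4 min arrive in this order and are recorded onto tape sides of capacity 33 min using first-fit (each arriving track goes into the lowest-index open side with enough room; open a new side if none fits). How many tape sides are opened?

4

  6 → side 1 (new)  [load 6/33]
  4 → side 1  [load 10/33]
  7 → side 1  [load 17/33]
  27 → side 2 (new)  [load 27/33]
  9 → side 1  [load 26/33]
  9 → side 3 (new)  [load 9/33]
  7 → side 1  [load 33/33]
  9 → side 3  [load 18/33]
  10 → side 3  [load 28/33]
  10 → side 4 (new)  [load 10/33]
  4 → side 2  [load 31/33]
4 tape sides opened.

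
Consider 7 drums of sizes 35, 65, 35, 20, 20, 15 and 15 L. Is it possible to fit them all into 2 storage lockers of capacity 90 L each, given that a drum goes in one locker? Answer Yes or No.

Total = 205 L; ⌈205/90⌉ = 3.
At least 3 storage lockers are required, but only 2 are allowed.

No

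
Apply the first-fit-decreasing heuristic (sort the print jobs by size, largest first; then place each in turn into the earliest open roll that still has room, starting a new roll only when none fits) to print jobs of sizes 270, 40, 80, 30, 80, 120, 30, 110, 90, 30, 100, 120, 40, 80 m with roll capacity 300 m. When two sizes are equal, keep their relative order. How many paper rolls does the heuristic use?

Sorted descending: 270, 120, 120, 110, 100, 90, 80, 80, 80, 40, 40, 30, 30, 30.
  270 → roll 1 (new)  [load 270/300]
  120 → roll 2 (new)  [load 120/300]
  120 → roll 2  [load 240/300]
  110 → roll 3 (new)  [load 110/300]
  100 → roll 3  [load 210/300]
  90 → roll 3  [load 300/300]
  80 → roll 4 (new)  [load 80/300]
  80 → roll 4  [load 160/300]
  80 → roll 4  [load 240/300]
  40 → roll 2  [load 280/300]
  40 → roll 4  [load 280/300]
  30 → roll 1  [load 300/300]
  30 → roll 5 (new)  [load 30/300]
  30 → roll 5  [load 60/300]
5 paper rolls opened.

5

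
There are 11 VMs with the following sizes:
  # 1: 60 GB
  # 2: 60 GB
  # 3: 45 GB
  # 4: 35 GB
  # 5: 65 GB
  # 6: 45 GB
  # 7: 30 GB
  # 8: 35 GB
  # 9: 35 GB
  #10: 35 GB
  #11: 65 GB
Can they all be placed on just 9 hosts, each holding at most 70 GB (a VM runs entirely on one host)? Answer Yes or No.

A valid assignment using 9 hosts:
  host 1: 65 = 65
  host 2: 65 = 65
  host 3: 60 = 60
  host 4: 60 = 60
  host 5: 45 = 45
  host 6: 45 = 45
  host 7: 35 + 35 = 70
  host 8: 35 + 35 = 70
  host 9: 30 = 30
Every load is within 70 GB, so 9 hosts suffice.

Yes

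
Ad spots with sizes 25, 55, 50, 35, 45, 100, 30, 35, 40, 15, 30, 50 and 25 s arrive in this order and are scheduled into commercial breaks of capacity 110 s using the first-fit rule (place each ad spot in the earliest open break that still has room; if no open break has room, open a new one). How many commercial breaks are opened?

  25 → break 1 (new)  [load 25/110]
  55 → break 1  [load 80/110]
  50 → break 2 (new)  [load 50/110]
  35 → break 2  [load 85/110]
  45 → break 3 (new)  [load 45/110]
  100 → break 4 (new)  [load 100/110]
  30 → break 1  [load 110/110]
  35 → break 3  [load 80/110]
  40 → break 5 (new)  [load 40/110]
  15 → break 2  [load 100/110]
  30 → break 3  [load 110/110]
  50 → break 5  [load 90/110]
  25 → break 6 (new)  [load 25/110]
6 commercial breaks opened.

6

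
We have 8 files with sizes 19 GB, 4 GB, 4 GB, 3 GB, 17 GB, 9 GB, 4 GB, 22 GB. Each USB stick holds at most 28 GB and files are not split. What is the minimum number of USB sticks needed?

Total = 22 + 19 + 17 + 9 + 4 + 4 + 4 + 3 = 82 GB.
Lower bound: ⌈82/28⌉ = 3 USB sticks.
A packing using 3 USB sticks:
  USB stick 1: 22 + 4 = 26
  USB stick 2: 19 + 9 = 28
  USB stick 3: 17 + 4 + 4 + 3 = 28
This matches the lower bound, so 3 is optimal.

3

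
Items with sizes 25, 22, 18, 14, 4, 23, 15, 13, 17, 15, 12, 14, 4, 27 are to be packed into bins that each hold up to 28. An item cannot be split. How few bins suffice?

9

Total = 27 + 25 + 23 + 22 + 18 + 17 + 15 + 15 + 14 + 14 + 13 + 12 + 4 + 4 = 223.
Lower bound: ⌈223/28⌉ = 8 bins.
A packing using 9 bins:
  bin 1: 27 = 27
  bin 2: 25 = 25
  bin 3: 23 + 4 = 27
  bin 4: 22 + 4 = 26
  bin 5: 18 = 18
  bin 6: 17 = 17
  bin 7: 15 + 13 = 28
  bin 8: 15 + 12 = 27
  bin 9: 14 + 14 = 28
No arrangement into 8 bins stays within capacity, so 9 is optimal.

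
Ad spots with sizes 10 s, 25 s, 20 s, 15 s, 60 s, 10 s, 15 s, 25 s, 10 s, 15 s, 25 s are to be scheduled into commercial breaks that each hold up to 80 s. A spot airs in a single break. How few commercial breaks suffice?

3

Total = 60 + 25 + 25 + 25 + 20 + 15 + 15 + 15 + 10 + 10 + 10 = 230 s.
Lower bound: ⌈230/80⌉ = 3 commercial breaks.
A packing using 3 commercial breaks:
  break 1: 60 + 20 = 80
  break 2: 25 + 25 + 25 = 75
  break 3: 15 + 15 + 15 + 10 + 10 + 10 = 75
This matches the lower bound, so 3 is optimal.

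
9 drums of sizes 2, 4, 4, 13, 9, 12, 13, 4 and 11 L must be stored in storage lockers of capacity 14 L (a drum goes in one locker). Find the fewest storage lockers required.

6

Total = 13 + 13 + 12 + 11 + 9 + 4 + 4 + 4 + 2 = 72 L.
Lower bound: ⌈72/14⌉ = 6 storage lockers.
A packing using 6 storage lockers:
  locker 1: 13 = 13
  locker 2: 13 = 13
  locker 3: 12 + 2 = 14
  locker 4: 11 = 11
  locker 5: 9 + 4 = 13
  locker 6: 4 + 4 = 8
This matches the lower bound, so 6 is optimal.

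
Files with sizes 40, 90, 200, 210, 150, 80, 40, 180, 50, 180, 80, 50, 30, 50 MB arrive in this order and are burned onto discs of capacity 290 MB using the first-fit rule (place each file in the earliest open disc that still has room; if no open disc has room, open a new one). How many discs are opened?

6

  40 → disc 1 (new)  [load 40/290]
  90 → disc 1  [load 130/290]
  200 → disc 2 (new)  [load 200/290]
  210 → disc 3 (new)  [load 210/290]
  150 → disc 1  [load 280/290]
  80 → disc 2  [load 280/290]
  40 → disc 3  [load 250/290]
  180 → disc 4 (new)  [load 180/290]
  50 → disc 4  [load 230/290]
  180 → disc 5 (new)  [load 180/290]
  80 → disc 5  [load 260/290]
  50 → disc 4  [load 280/290]
  30 → disc 3  [load 280/290]
  50 → disc 6 (new)  [load 50/290]
6 discs opened.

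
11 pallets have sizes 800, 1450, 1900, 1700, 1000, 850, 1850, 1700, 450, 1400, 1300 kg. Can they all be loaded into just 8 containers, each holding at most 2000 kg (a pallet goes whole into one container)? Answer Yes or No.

No

Total = 14400 kg; ⌈14400/2000⌉ = 8.
The bound of 8 does not rule out 8, but exhaustive search shows no assignment into 8 containers of capacity 2000 kg exists — the minimum is 9.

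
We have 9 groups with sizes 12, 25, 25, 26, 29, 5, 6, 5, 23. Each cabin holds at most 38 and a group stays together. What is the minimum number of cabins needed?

5

Total = 29 + 26 + 25 + 25 + 23 + 12 + 6 + 5 + 5 = 156.
Lower bound: ⌈156/38⌉ = 5 cabins.
A packing using 5 cabins:
  cabin 1: 29 + 6 = 35
  cabin 2: 26 + 12 = 38
  cabin 3: 25 + 5 + 5 = 35
  cabin 4: 25 = 25
  cabin 5: 23 = 23
This matches the lower bound, so 5 is optimal.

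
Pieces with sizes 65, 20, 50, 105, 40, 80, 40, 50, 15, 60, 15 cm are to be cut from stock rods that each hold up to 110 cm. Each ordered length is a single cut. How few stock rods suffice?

5

Total = 105 + 80 + 65 + 60 + 50 + 50 + 40 + 40 + 20 + 15 + 15 = 540 cm.
Lower bound: ⌈540/110⌉ = 5 stock rods.
A packing using 5 stock rods:
  stock rod 1: 105 = 105
  stock rod 2: 80 + 15 + 15 = 110
  stock rod 3: 65 + 40 = 105
  stock rod 4: 60 + 50 = 110
  stock rod 5: 50 + 40 + 20 = 110
This matches the lower bound, so 5 is optimal.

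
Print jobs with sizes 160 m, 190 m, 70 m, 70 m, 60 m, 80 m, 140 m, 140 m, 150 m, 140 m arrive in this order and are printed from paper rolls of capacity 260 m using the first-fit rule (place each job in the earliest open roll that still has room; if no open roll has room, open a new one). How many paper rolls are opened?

7

  160 → roll 1 (new)  [load 160/260]
  190 → roll 2 (new)  [load 190/260]
  70 → roll 1  [load 230/260]
  70 → roll 2  [load 260/260]
  60 → roll 3 (new)  [load 60/260]
  80 → roll 3  [load 140/260]
  140 → roll 4 (new)  [load 140/260]
  140 → roll 5 (new)  [load 140/260]
  150 → roll 6 (new)  [load 150/260]
  140 → roll 7 (new)  [load 140/260]
7 paper rolls opened.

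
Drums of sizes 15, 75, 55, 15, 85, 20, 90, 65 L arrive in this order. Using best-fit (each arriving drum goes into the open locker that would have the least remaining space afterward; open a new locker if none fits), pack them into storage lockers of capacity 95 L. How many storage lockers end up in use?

  15 → locker 1 (new)  [load 15/95]
  75 → locker 1  [load 90/95]
  55 → locker 2 (new)  [load 55/95]
  15 → locker 2  [load 70/95]
  85 → locker 3 (new)  [load 85/95]
  20 → locker 2  [load 90/95]
  90 → locker 4 (new)  [load 90/95]
  65 → locker 5 (new)  [load 65/95]
5 storage lockers opened.

5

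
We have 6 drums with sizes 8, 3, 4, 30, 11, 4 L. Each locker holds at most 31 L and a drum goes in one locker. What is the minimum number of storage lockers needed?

Total = 30 + 11 + 8 + 4 + 4 + 3 = 60 L.
Lower bound: ⌈60/31⌉ = 2 storage lockers.
A packing using 2 storage lockers:
  locker 1: 30 = 30
  locker 2: 11 + 8 + 4 + 4 + 3 = 30
This matches the lower bound, so 2 is optimal.

2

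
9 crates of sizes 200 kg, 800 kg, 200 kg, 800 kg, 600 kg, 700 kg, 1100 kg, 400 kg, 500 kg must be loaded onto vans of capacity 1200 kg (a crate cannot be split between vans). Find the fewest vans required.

Total = 1100 + 800 + 800 + 700 + 600 + 500 + 400 + 200 + 200 = 5300 kg.
Lower bound: ⌈5300/1200⌉ = 5 vans.
A packing using 5 vans:
  van 1: 1100 = 1100
  van 2: 800 + 400 = 1200
  van 3: 800 + 200 + 200 = 1200
  van 4: 700 + 500 = 1200
  van 5: 600 = 600
This matches the lower bound, so 5 is optimal.

5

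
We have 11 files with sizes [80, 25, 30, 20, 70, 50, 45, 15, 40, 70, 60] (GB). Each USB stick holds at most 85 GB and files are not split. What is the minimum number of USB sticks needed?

Total = 80 + 70 + 70 + 60 + 50 + 45 + 40 + 30 + 25 + 20 + 15 = 505 GB.
Lower bound: ⌈505/85⌉ = 6 USB sticks.
A packing using 7 USB sticks:
  USB stick 1: 80 = 80
  USB stick 2: 70 + 15 = 85
  USB stick 3: 70 = 70
  USB stick 4: 60 + 25 = 85
  USB stick 5: 50 + 30 = 80
  USB stick 6: 45 + 40 = 85
  USB stick 7: 20 = 20
No arrangement into 6 USB sticks stays within capacity, so 7 is optimal.

7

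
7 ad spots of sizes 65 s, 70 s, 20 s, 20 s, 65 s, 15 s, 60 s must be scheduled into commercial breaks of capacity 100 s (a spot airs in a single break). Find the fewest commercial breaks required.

4

Total = 70 + 65 + 65 + 60 + 20 + 20 + 15 = 315 s.
Lower bound: ⌈315/100⌉ = 4 commercial breaks.
A packing using 4 commercial breaks:
  break 1: 70 + 20 = 90
  break 2: 65 + 20 + 15 = 100
  break 3: 65 = 65
  break 4: 60 = 60
This matches the lower bound, so 4 is optimal.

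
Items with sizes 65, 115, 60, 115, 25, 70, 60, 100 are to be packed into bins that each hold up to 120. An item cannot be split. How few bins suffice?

6

Total = 115 + 115 + 100 + 70 + 65 + 60 + 60 + 25 = 610.
Lower bound: ⌈610/120⌉ = 6 bins.
A packing using 6 bins:
  bin 1: 115 = 115
  bin 2: 115 = 115
  bin 3: 100 = 100
  bin 4: 70 + 25 = 95
  bin 5: 65 = 65
  bin 6: 60 + 60 = 120
This matches the lower bound, so 6 is optimal.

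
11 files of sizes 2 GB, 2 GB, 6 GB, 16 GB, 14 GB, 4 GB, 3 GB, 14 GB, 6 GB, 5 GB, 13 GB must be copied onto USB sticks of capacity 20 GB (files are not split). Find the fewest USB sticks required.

Total = 16 + 14 + 14 + 13 + 6 + 6 + 5 + 4 + 3 + 2 + 2 = 85 GB.
Lower bound: ⌈85/20⌉ = 5 USB sticks.
A packing using 5 USB sticks:
  USB stick 1: 16 + 4 = 20
  USB stick 2: 14 + 6 = 20
  USB stick 3: 14 + 6 = 20
  USB stick 4: 13 + 5 + 2 = 20
  USB stick 5: 3 + 2 = 5
This matches the lower bound, so 5 is optimal.

5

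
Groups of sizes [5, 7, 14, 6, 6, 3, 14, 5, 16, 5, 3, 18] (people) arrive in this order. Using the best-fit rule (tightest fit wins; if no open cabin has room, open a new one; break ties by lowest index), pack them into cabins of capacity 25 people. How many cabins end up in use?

5

  5 → cabin 1 (new)  [load 5/25]
  7 → cabin 1  [load 12/25]
  14 → cabin 2 (new)  [load 14/25]
  6 → cabin 2  [load 20/25]
  6 → cabin 1  [load 18/25]
  3 → cabin 2  [load 23/25]
  14 → cabin 3 (new)  [load 14/25]
  5 → cabin 1  [load 23/25]
  16 → cabin 4 (new)  [load 16/25]
  5 → cabin 4  [load 21/25]
  3 → cabin 4  [load 24/25]
  18 → cabin 5 (new)  [load 18/25]
5 cabins opened.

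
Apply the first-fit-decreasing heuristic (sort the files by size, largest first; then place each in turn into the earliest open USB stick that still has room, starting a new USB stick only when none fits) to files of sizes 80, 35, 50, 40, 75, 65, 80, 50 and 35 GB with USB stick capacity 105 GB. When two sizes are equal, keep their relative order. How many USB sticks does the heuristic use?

Sorted descending: 80, 80, 75, 65, 50, 50, 40, 35, 35.
  80 → USB stick 1 (new)  [load 80/105]
  80 → USB stick 2 (new)  [load 80/105]
  75 → USB stick 3 (new)  [load 75/105]
  65 → USB stick 4 (new)  [load 65/105]
  50 → USB stick 5 (new)  [load 50/105]
  50 → USB stick 5  [load 100/105]
  40 → USB stick 4  [load 105/105]
  35 → USB stick 6 (new)  [load 35/105]
  35 → USB stick 6  [load 70/105]
6 USB sticks opened.

6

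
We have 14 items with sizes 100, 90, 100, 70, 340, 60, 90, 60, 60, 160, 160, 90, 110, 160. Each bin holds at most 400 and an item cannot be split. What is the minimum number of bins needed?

Total = 340 + 160 + 160 + 160 + 110 + 100 + 100 + 90 + 90 + 90 + 70 + 60 + 60 + 60 = 1650.
Lower bound: ⌈1650/400⌉ = 5 bins.
A packing using 5 bins:
  bin 1: 340 + 60 = 400
  bin 2: 160 + 160 + 70 = 390
  bin 3: 160 + 110 + 100 = 370
  bin 4: 100 + 90 + 90 + 90 = 370
  bin 5: 60 + 60 = 120
This matches the lower bound, so 5 is optimal.

5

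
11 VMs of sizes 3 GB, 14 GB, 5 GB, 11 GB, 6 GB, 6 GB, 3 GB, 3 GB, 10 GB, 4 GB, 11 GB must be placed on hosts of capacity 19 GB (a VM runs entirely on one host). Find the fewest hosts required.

5

Total = 14 + 11 + 11 + 10 + 6 + 6 + 5 + 4 + 3 + 3 + 3 = 76 GB.
Lower bound: ⌈76/19⌉ = 4 hosts.
A packing using 5 hosts:
  host 1: 14 + 5 = 19
  host 2: 11 + 6 = 17
  host 3: 11 + 6 = 17
  host 4: 10 + 4 + 3 = 17
  host 5: 3 + 3 = 6
No arrangement into 4 hosts stays within capacity, so 5 is optimal.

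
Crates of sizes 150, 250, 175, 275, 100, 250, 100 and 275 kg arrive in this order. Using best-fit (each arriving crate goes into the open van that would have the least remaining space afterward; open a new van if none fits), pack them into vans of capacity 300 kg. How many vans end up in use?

  150 → van 1 (new)  [load 150/300]
  250 → van 2 (new)  [load 250/300]
  175 → van 3 (new)  [load 175/300]
  275 → van 4 (new)  [load 275/300]
  100 → van 3  [load 275/300]
  250 → van 5 (new)  [load 250/300]
  100 → van 1  [load 250/300]
  275 → van 6 (new)  [load 275/300]
6 vans opened.

6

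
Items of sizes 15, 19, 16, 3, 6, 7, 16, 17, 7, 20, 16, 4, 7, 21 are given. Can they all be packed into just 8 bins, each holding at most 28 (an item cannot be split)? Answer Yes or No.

Yes

A valid assignment using 8 bins:
  bin 1: 21 + 7 = 28
  bin 2: 20 + 7 = 27
  bin 3: 19 + 7 = 26
  bin 4: 17 + 6 + 4 = 27
  bin 5: 16 + 3 = 19
  bin 6: 16 = 16
  bin 7: 16 = 16
  bin 8: 15 = 15
Every load is within 28, so 8 bins suffice.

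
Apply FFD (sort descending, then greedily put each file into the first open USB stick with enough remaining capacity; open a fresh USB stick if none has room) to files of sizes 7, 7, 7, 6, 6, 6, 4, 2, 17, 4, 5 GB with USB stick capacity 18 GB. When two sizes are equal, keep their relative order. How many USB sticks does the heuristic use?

Sorted descending: 17, 7, 7, 7, 6, 6, 6, 5, 4, 4, 2.
  17 → USB stick 1 (new)  [load 17/18]
  7 → USB stick 2 (new)  [load 7/18]
  7 → USB stick 2  [load 14/18]
  7 → USB stick 3 (new)  [load 7/18]
  6 → USB stick 3  [load 13/18]
  6 → USB stick 4 (new)  [load 6/18]
  6 → USB stick 4  [load 12/18]
  5 → USB stick 3  [load 18/18]
  4 → USB stick 2  [load 18/18]
  4 → USB stick 4  [load 16/18]
  2 → USB stick 4  [load 18/18]
4 USB sticks opened.

4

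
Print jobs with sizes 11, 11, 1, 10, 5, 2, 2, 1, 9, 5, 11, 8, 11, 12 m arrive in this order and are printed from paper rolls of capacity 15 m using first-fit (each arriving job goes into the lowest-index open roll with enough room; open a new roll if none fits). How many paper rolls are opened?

  11 → roll 1 (new)  [load 11/15]
  11 → roll 2 (new)  [load 11/15]
  1 → roll 1  [load 12/15]
  10 → roll 3 (new)  [load 10/15]
  5 → roll 3  [load 15/15]
  2 → roll 1  [load 14/15]
  2 → roll 2  [load 13/15]
  1 → roll 1  [load 15/15]
  9 → roll 4 (new)  [load 9/15]
  5 → roll 4  [load 14/15]
  11 → roll 5 (new)  [load 11/15]
  8 → roll 6 (new)  [load 8/15]
  11 → roll 7 (new)  [load 11/15]
  12 → roll 8 (new)  [load 12/15]
8 paper rolls opened.

8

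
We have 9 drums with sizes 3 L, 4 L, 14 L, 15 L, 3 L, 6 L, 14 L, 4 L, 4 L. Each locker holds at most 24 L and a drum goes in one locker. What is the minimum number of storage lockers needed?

Total = 15 + 14 + 14 + 6 + 4 + 4 + 4 + 3 + 3 = 67 L.
Lower bound: ⌈67/24⌉ = 3 storage lockers.
A packing using 3 storage lockers:
  locker 1: 15 + 6 + 3 = 24
  locker 2: 14 + 4 + 4 = 22
  locker 3: 14 + 4 + 3 = 21
This matches the lower bound, so 3 is optimal.

3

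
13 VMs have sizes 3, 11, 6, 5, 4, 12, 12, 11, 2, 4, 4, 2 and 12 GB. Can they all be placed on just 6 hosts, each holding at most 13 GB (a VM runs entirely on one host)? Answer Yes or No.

No

Total = 88 GB; ⌈88/13⌉ = 7.
At least 7 hosts are required, but only 6 are allowed.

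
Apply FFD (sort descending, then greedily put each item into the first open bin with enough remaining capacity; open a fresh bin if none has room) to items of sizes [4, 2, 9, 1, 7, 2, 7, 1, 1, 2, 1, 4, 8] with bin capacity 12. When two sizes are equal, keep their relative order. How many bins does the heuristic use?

Sorted descending: 9, 8, 7, 7, 4, 4, 2, 2, 2, 1, 1, 1, 1.
  9 → bin 1 (new)  [load 9/12]
  8 → bin 2 (new)  [load 8/12]
  7 → bin 3 (new)  [load 7/12]
  7 → bin 4 (new)  [load 7/12]
  4 → bin 2  [load 12/12]
  4 → bin 3  [load 11/12]
  2 → bin 1  [load 11/12]
  2 → bin 4  [load 9/12]
  2 → bin 4  [load 11/12]
  1 → bin 1  [load 12/12]
  1 → bin 3  [load 12/12]
  1 → bin 4  [load 12/12]
  1 → bin 5 (new)  [load 1/12]
5 bins opened.

5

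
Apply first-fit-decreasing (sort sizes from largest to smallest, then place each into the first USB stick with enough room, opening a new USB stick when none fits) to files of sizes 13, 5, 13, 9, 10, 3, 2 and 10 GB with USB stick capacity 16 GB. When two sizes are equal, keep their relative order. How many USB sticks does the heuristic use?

5

Sorted descending: 13, 13, 10, 10, 9, 5, 3, 2.
  13 → USB stick 1 (new)  [load 13/16]
  13 → USB stick 2 (new)  [load 13/16]
  10 → USB stick 3 (new)  [load 10/16]
  10 → USB stick 4 (new)  [load 10/16]
  9 → USB stick 5 (new)  [load 9/16]
  5 → USB stick 3  [load 15/16]
  3 → USB stick 1  [load 16/16]
  2 → USB stick 2  [load 15/16]
5 USB sticks opened.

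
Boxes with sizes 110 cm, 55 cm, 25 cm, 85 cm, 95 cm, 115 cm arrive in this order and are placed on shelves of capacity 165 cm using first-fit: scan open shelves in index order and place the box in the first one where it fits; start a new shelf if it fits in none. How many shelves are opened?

4

  110 → shelf 1 (new)  [load 110/165]
  55 → shelf 1  [load 165/165]
  25 → shelf 2 (new)  [load 25/165]
  85 → shelf 2  [load 110/165]
  95 → shelf 3 (new)  [load 95/165]
  115 → shelf 4 (new)  [load 115/165]
4 shelves opened.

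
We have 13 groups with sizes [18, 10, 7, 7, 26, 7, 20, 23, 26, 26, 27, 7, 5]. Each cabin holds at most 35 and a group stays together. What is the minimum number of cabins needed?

Total = 27 + 26 + 26 + 26 + 23 + 20 + 18 + 10 + 7 + 7 + 7 + 7 + 5 = 209.
Lower bound: ⌈209/35⌉ = 6 cabins.
Also, 7 groups each exceed 35/2, and no two of those can share a cabin, so at least 7 cabins are needed.
A packing using 7 cabins:
  cabin 1: 27 + 7 = 34
  cabin 2: 26 + 7 = 33
  cabin 3: 26 + 7 = 33
  cabin 4: 26 + 7 = 33
  cabin 5: 23 + 10 = 33
  cabin 6: 20 + 5 = 25
  cabin 7: 18 = 18
This matches the lower bound, so 7 is optimal.

7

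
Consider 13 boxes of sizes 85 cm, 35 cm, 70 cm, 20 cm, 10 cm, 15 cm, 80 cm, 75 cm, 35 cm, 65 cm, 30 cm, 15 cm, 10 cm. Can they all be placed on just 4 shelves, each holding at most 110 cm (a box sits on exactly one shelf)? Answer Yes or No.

No

Total = 545 cm; ⌈545/110⌉ = 5.
At least 5 shelves are required, but only 4 are allowed.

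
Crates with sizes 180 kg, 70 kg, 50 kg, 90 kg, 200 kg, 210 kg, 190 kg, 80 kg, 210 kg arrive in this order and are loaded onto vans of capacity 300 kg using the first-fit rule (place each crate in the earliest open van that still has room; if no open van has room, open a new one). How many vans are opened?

  180 → van 1 (new)  [load 180/300]
  70 → van 1  [load 250/300]
  50 → van 1  [load 300/300]
  90 → van 2 (new)  [load 90/300]
  200 → van 2  [load 290/300]
  210 → van 3 (new)  [load 210/300]
  190 → van 4 (new)  [load 190/300]
  80 → van 3  [load 290/300]
  210 → van 5 (new)  [load 210/300]
5 vans opened.

5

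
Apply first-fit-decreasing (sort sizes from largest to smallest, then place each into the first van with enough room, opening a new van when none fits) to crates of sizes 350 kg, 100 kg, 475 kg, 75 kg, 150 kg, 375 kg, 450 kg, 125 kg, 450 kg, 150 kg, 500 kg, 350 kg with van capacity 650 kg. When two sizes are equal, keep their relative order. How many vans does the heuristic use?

Sorted descending: 500, 475, 450, 450, 375, 350, 350, 150, 150, 125, 100, 75.
  500 → van 1 (new)  [load 500/650]
  475 → van 2 (new)  [load 475/650]
  450 → van 3 (new)  [load 450/650]
  450 → van 4 (new)  [load 450/650]
  375 → van 5 (new)  [load 375/650]
  350 → van 6 (new)  [load 350/650]
  350 → van 7 (new)  [load 350/650]
  150 → van 1  [load 650/650]
  150 → van 2  [load 625/650]
  125 → van 3  [load 575/650]
  100 → van 4  [load 550/650]
  75 → van 3  [load 650/650]
7 vans opened.

7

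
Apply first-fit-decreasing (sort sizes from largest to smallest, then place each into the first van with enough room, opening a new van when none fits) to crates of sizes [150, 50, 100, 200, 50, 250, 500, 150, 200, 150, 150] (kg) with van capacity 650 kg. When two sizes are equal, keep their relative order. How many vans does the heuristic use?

Sorted descending: 500, 250, 200, 200, 150, 150, 150, 150, 100, 50, 50.
  500 → van 1 (new)  [load 500/650]
  250 → van 2 (new)  [load 250/650]
  200 → van 2  [load 450/650]
  200 → van 2  [load 650/650]
  150 → van 1  [load 650/650]
  150 → van 3 (new)  [load 150/650]
  150 → van 3  [load 300/650]
  150 → van 3  [load 450/650]
  100 → van 3  [load 550/650]
  50 → van 3  [load 600/650]
  50 → van 3  [load 650/650]
3 vans opened.

3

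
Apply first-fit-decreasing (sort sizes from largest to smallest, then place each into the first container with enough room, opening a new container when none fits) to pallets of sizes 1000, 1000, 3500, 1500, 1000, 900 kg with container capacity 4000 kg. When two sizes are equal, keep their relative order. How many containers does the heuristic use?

Sorted descending: 3500, 1500, 1000, 1000, 1000, 900.
  3500 → container 1 (new)  [load 3500/4000]
  1500 → container 2 (new)  [load 1500/4000]
  1000 → container 2  [load 2500/4000]
  1000 → container 2  [load 3500/4000]
  1000 → container 3 (new)  [load 1000/4000]
  900 → container 3  [load 1900/4000]
3 containers opened.

3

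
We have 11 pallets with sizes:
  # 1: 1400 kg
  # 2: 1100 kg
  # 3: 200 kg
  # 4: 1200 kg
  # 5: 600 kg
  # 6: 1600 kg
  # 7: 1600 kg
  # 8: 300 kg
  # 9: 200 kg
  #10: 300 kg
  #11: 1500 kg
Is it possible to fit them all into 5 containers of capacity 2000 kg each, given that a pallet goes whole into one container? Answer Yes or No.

No

Total = 10000 kg; ⌈10000/2000⌉ = 5.
6 pallets each exceed half the capacity and cannot share a container, forcing at least 6 containers.
At least 6 containers are required, but only 5 are allowed.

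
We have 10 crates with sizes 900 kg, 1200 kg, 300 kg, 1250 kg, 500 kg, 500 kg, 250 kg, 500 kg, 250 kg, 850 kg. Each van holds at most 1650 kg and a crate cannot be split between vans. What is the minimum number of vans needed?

Total = 1250 + 1200 + 900 + 850 + 500 + 500 + 500 + 300 + 250 + 250 = 6500 kg.
Lower bound: ⌈6500/1650⌉ = 4 vans.
A packing using 5 vans:
  van 1: 1250 + 300 = 1550
  van 2: 1200 + 250 = 1450
  van 3: 900 + 500 + 250 = 1650
  van 4: 850 + 500 = 1350
  van 5: 500 = 500
No arrangement into 4 vans stays within capacity, so 5 is optimal.

5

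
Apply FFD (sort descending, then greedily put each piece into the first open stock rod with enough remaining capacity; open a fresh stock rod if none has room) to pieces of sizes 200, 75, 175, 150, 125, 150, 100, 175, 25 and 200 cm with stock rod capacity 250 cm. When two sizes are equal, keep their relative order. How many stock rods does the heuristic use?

7

Sorted descending: 200, 200, 175, 175, 150, 150, 125, 100, 75, 25.
  200 → stock rod 1 (new)  [load 200/250]
  200 → stock rod 2 (new)  [load 200/250]
  175 → stock rod 3 (new)  [load 175/250]
  175 → stock rod 4 (new)  [load 175/250]
  150 → stock rod 5 (new)  [load 150/250]
  150 → stock rod 6 (new)  [load 150/250]
  125 → stock rod 7 (new)  [load 125/250]
  100 → stock rod 5  [load 250/250]
  75 → stock rod 3  [load 250/250]
  25 → stock rod 1  [load 225/250]
7 stock rods opened.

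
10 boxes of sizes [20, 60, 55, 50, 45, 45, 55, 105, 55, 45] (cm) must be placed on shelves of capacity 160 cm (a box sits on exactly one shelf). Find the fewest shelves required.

Total = 105 + 60 + 55 + 55 + 55 + 50 + 45 + 45 + 45 + 20 = 535 cm.
Lower bound: ⌈535/160⌉ = 4 shelves.
A packing using 4 shelves:
  shelf 1: 105 + 55 = 160
  shelf 2: 60 + 55 + 45 = 160
  shelf 3: 55 + 50 + 45 = 150
  shelf 4: 45 + 20 = 65
This matches the lower bound, so 4 is optimal.

4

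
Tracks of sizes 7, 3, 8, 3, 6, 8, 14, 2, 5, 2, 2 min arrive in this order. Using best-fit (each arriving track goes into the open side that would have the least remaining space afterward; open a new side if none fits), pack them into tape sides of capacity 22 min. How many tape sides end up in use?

3

  7 → side 1 (new)  [load 7/22]
  3 → side 1  [load 10/22]
  8 → side 1  [load 18/22]
  3 → side 1  [load 21/22]
  6 → side 2 (new)  [load 6/22]
  8 → side 2  [load 14/22]
  14 → side 3 (new)  [load 14/22]
  2 → side 2  [load 16/22]
  5 → side 2  [load 21/22]
  2 → side 3  [load 16/22]
  2 → side 3  [load 18/22]
3 tape sides opened.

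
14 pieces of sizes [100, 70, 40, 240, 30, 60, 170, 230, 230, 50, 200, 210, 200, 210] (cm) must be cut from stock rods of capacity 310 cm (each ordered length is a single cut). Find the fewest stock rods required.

Total = 240 + 230 + 230 + 210 + 210 + 200 + 200 + 170 + 100 + 70 + 60 + 50 + 40 + 30 = 2040 cm.
Lower bound: ⌈2040/310⌉ = 7 stock rods.
Also, 8 pieces each exceed 155 cm, and no two of those can share a stock rod, so at least 8 stock rods are needed.
A packing using 8 stock rods:
  stock rod 1: 240 + 70 = 310
  stock rod 2: 230 + 60 = 290
  stock rod 3: 230 + 50 + 30 = 310
  stock rod 4: 210 + 100 = 310
  stock rod 5: 210 + 40 = 250
  stock rod 6: 200 = 200
  stock rod 7: 200 = 200
  stock rod 8: 170 = 170
This matches the lower bound, so 8 is optimal.

8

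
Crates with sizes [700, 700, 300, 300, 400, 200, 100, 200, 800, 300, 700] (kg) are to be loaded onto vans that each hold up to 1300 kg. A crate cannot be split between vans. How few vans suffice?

Total = 800 + 700 + 700 + 700 + 400 + 300 + 300 + 300 + 200 + 200 + 100 = 4700 kg.
Lower bound: ⌈4700/1300⌉ = 4 vans.
A packing using 4 vans:
  van 1: 800 + 400 + 100 = 1300
  van 2: 700 + 300 + 300 = 1300
  van 3: 700 + 300 + 200 = 1200
  van 4: 700 + 200 = 900
This matches the lower bound, so 4 is optimal.

4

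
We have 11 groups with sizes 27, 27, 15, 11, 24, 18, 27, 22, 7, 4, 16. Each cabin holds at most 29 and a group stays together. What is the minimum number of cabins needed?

Total = 27 + 27 + 27 + 24 + 22 + 18 + 16 + 15 + 11 + 7 + 4 = 198.
Lower bound: ⌈198/29⌉ = 7 cabins.
Also, 8 groups each exceed 29/2, and no two of those can share a cabin, so at least 8 cabins are needed.
A packing using 8 cabins:
  cabin 1: 27 = 27
  cabin 2: 27 = 27
  cabin 3: 27 = 27
  cabin 4: 24 + 4 = 28
  cabin 5: 22 + 7 = 29
  cabin 6: 18 + 11 = 29
  cabin 7: 16 = 16
  cabin 8: 15 = 15
This matches the lower bound, so 8 is optimal.

8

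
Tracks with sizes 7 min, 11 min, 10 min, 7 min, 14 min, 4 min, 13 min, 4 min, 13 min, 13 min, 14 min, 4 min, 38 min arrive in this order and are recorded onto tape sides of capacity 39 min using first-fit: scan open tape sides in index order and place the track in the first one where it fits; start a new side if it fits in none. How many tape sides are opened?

5

  7 → side 1 (new)  [load 7/39]
  11 → side 1  [load 18/39]
  10 → side 1  [load 28/39]
  7 → side 1  [load 35/39]
  14 → side 2 (new)  [load 14/39]
  4 → side 1  [load 39/39]
  13 → side 2  [load 27/39]
  4 → side 2  [load 31/39]
  13 → side 3 (new)  [load 13/39]
  13 → side 3  [load 26/39]
  14 → side 4 (new)  [load 14/39]
  4 → side 2  [load 35/39]
  38 → side 5 (new)  [load 38/39]
5 tape sides opened.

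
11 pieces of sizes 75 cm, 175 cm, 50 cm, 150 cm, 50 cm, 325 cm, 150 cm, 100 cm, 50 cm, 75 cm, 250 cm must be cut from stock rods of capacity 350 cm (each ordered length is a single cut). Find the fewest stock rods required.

5

Total = 325 + 250 + 175 + 150 + 150 + 100 + 75 + 75 + 50 + 50 + 50 = 1450 cm.
Lower bound: ⌈1450/350⌉ = 5 stock rods.
A packing using 5 stock rods:
  stock rod 1: 325 = 325
  stock rod 2: 250 + 100 = 350
  stock rod 3: 175 + 150 = 325
  stock rod 4: 150 + 75 + 75 + 50 = 350
  stock rod 5: 50 + 50 = 100
This matches the lower bound, so 5 is optimal.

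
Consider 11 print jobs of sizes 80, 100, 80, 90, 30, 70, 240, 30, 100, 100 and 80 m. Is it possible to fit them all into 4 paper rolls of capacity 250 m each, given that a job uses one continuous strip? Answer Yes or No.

Total = 1000 m; ⌈1000/250⌉ = 4.
The bound of 4 does not rule out 4, but exhaustive search shows no assignment into 4 paper rolls of capacity 250 m exists — the minimum is 5.

No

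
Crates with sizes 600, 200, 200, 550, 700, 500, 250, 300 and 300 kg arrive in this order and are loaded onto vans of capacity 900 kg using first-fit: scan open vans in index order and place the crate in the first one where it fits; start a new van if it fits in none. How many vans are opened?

5

  600 → van 1 (new)  [load 600/900]
  200 → van 1  [load 800/900]
  200 → van 2 (new)  [load 200/900]
  550 → van 2  [load 750/900]
  700 → van 3 (new)  [load 700/900]
  500 → van 4 (new)  [load 500/900]
  250 → van 4  [load 750/900]
  300 → van 5 (new)  [load 300/900]
  300 → van 5  [load 600/900]
5 vans opened.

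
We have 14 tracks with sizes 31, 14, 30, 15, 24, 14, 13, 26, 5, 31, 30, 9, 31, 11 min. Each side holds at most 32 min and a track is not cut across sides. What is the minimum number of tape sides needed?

10

Total = 31 + 31 + 31 + 30 + 30 + 26 + 24 + 15 + 14 + 14 + 13 + 11 + 9 + 5 = 284 min.
Lower bound: ⌈284/32⌉ = 9 tape sides.
A packing using 10 tape sides:
  side 1: 31 = 31
  side 2: 31 = 31
  side 3: 31 = 31
  side 4: 30 = 30
  side 5: 30 = 30
  side 6: 26 + 5 = 31
  side 7: 24 = 24
  side 8: 15 + 14 = 29
  side 9: 14 + 13 = 27
  side 10: 11 + 9 = 20
No arrangement into 9 tape sides stays within capacity, so 10 is optimal.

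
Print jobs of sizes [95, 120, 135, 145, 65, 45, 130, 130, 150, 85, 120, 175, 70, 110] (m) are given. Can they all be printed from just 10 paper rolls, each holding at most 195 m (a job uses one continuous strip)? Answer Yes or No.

Yes

A valid assignment using 10 paper rolls:
  roll 1: 175 = 175
  roll 2: 150 + 45 = 195
  roll 3: 145 = 145
  roll 4: 135 = 135
  roll 5: 130 + 65 = 195
  roll 6: 130 = 130
  roll 7: 120 + 70 = 190
  roll 8: 120 = 120
  roll 9: 110 + 85 = 195
  roll 10: 95 = 95
Every load is within 195 m, so 10 paper rolls suffice.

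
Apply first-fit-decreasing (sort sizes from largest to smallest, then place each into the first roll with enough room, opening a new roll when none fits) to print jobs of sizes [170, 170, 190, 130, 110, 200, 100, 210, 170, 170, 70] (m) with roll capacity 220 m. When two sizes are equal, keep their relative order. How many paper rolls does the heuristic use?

9

Sorted descending: 210, 200, 190, 170, 170, 170, 170, 130, 110, 100, 70.
  210 → roll 1 (new)  [load 210/220]
  200 → roll 2 (new)  [load 200/220]
  190 → roll 3 (new)  [load 190/220]
  170 → roll 4 (new)  [load 170/220]
  170 → roll 5 (new)  [load 170/220]
  170 → roll 6 (new)  [load 170/220]
  170 → roll 7 (new)  [load 170/220]
  130 → roll 8 (new)  [load 130/220]
  110 → roll 9 (new)  [load 110/220]
  100 → roll 9  [load 210/220]
  70 → roll 8  [load 200/220]
9 paper rolls opened.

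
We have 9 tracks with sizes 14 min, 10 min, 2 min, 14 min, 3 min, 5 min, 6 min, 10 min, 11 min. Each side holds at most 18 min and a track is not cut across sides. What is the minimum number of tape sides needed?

5

Total = 14 + 14 + 11 + 10 + 10 + 6 + 5 + 3 + 2 = 75 min.
Lower bound: ⌈75/18⌉ = 5 tape sides.
A packing using 5 tape sides:
  side 1: 14 + 3 = 17
  side 2: 14 + 2 = 16
  side 3: 11 + 6 = 17
  side 4: 10 + 5 = 15
  side 5: 10 = 10
This matches the lower bound, so 5 is optimal.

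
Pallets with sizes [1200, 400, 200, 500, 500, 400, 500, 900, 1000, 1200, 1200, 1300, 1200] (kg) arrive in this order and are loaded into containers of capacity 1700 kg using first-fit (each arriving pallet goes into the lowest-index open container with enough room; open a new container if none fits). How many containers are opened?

  1200 → container 1 (new)  [load 1200/1700]
  400 → container 1  [load 1600/1700]
  200 → container 2 (new)  [load 200/1700]
  500 → container 2  [load 700/1700]
  500 → container 2  [load 1200/1700]
  400 → container 2  [load 1600/1700]
  500 → container 3 (new)  [load 500/1700]
  900 → container 3  [load 1400/1700]
  1000 → container 4 (new)  [load 1000/1700]
  1200 → container 5 (new)  [load 1200/1700]
  1200 → container 6 (new)  [load 1200/1700]
  1300 → container 7 (new)  [load 1300/1700]
  1200 → container 8 (new)  [load 1200/1700]
8 containers opened.

8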